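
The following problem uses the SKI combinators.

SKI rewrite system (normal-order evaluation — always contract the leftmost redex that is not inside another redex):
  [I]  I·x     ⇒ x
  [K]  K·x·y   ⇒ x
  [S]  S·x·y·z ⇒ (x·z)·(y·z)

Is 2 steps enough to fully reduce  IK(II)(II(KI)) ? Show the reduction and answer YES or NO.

Answer: NO — after 2 steps the term is II, not yet normal

Working:
  start: IK(II)(II(KI))
  →1  K(II)(II(KI))
  →2  II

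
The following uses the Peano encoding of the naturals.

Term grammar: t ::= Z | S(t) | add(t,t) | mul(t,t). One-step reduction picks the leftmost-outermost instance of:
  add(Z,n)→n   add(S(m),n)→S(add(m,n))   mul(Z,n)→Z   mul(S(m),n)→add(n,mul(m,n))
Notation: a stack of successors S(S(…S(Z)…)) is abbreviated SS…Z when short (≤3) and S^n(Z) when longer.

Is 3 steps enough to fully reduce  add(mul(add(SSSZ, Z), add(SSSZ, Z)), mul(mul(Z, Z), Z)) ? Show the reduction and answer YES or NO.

  start: add(mul(add(SSSZ, Z), add(SSSZ, Z)), mul(mul(Z, Z), Z))
  step 1: add(mul(S(add(SSZ, Z)), add(SSSZ, Z)), mul(mul(Z, Z), Z))
  step 2: add(add(add(SSSZ, Z), mul(add(SSZ, Z), add(SSSZ, Z))), mul(mul(Z, Z), Z))
  step 3: add(add(S(add(SSZ, Z)), mul(add(SSZ, Z), add(SSSZ, Z))), mul(mul(Z, Z), Z))

Answer: NO — after 3 steps the term is add(add(S(add(SSZ, Z)), mul(add(SSZ, Z), add(SSSZ, Z))), mul(mul(Z, Z), Z)), not yet normal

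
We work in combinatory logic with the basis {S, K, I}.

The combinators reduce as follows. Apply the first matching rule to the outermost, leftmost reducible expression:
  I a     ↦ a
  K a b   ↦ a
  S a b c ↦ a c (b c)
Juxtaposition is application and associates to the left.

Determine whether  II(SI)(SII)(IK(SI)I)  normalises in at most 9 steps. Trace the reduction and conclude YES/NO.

Answer: NO — after 9 steps the term is SI(K(SI)I(I(IK(SI)I))), not yet normal

Reduction:
  start: II(SI)(SII)(IK(SI)I)
  step 1: I(SI)(SII)(IK(SI)I)
  step 2: SI(SII)(IK(SI)I)
  step 3: I(IK(SI)I)(SII(IK(SI)I))
  step 4: IK(SI)I(SII(IK(SI)I))
  step 5: K(SI)I(SII(IK(SI)I))
  step 6: SI(SII(IK(SI)I))
  step 7: SI(I(IK(SI)I)(I(IK(SI)I)))
  step 8: SI(IK(SI)I(I(IK(SI)I)))
  step 9: SI(K(SI)I(I(IK(SI)I)))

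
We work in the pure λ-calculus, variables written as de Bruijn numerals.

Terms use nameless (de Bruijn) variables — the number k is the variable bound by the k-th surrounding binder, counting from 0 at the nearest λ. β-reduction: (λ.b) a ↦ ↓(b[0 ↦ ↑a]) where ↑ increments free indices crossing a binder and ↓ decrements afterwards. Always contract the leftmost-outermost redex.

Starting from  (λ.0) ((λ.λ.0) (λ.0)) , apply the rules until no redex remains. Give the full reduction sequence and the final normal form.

Answer: normal form = λ.0  (in 2 steps)

Reduction:
  start: (λ.0) ((λ.λ.0) (λ.0))
  →1  (λ.λ.0) (λ.0)
  →2  λ.0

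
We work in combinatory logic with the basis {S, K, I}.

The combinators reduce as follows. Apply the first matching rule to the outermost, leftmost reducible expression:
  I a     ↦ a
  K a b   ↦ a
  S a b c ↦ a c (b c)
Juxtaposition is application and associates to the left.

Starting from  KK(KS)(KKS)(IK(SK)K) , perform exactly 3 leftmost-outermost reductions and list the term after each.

  start: KK(KS)(KKS)(IK(SK)K)
  [1] K(KKS)(IK(SK)K)
  [2] KKS
  [3] K

Answer: after 3 steps: K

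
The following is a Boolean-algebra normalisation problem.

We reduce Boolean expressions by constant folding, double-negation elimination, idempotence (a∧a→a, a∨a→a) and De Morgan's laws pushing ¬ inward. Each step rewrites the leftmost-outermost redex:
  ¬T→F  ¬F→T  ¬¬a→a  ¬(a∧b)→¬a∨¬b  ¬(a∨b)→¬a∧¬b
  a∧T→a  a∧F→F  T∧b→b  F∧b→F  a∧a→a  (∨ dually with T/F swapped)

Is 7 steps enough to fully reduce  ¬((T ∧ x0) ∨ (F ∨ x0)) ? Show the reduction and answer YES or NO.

  start: ¬((T ∧ x0) ∨ (F ∨ x0))
  [1] ¬(T ∧ x0) ∧ ¬(F ∨ x0)
  [2] (¬T ∨ ¬x0) ∧ ¬(F ∨ x0)
  [3] (F ∨ ¬x0) ∧ ¬(F ∨ x0)
  [4] ¬x0 ∧ ¬(F ∨ x0)
  [5] ¬x0 ∧ (¬F ∧ ¬x0)
  [6] ¬x0 ∧ (T ∧ ¬x0)
  [7] ¬x0 ∧ ¬x0

Answer: NO — after 7 steps the term is ¬x0 ∧ ¬x0, not yet normal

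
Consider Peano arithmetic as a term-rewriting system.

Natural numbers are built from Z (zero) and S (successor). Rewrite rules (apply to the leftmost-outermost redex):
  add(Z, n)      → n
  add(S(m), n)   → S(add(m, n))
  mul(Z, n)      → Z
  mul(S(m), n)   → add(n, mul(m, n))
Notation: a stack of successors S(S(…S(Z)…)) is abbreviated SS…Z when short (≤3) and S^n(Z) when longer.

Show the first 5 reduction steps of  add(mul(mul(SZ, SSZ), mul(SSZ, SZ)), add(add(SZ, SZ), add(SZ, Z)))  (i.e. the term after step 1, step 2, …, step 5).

  start: add(mul(mul(SZ, SSZ), mul(SSZ, SZ)), add(add(SZ, SZ), add(SZ, Z)))
  →1  add(mul(add(SSZ, mul(Z, SSZ)), mul(SSZ, SZ)), add(add(SZ, SZ), add(SZ, Z)))
  →2  add(mul(S(add(SZ, mul(Z, SSZ))), mul(SSZ, SZ)), add(add(SZ, SZ), add(SZ, Z)))
  →3  add(add(mul(SSZ, SZ), mul(add(SZ, mul(Z, SSZ)), mul(SSZ, SZ))), add(add(SZ, SZ), add(SZ, Z)))
  →4  add(add(add(SZ, mul(SZ, SZ)), mul(add(SZ, mul(Z, SSZ)), mul(SSZ, SZ))), add(add(SZ, SZ), add(SZ, Z)))
  →5  add(add(S(add(Z, mul(SZ, SZ))), mul(add(SZ, mul(Z, SSZ)), mul(SSZ, SZ))), add(add(SZ, SZ), add(SZ, Z)))

Answer: after 5 steps: add(add(S(add(Z, mul(SZ, SZ))), mul(add(SZ, mul(Z, SSZ)), mul(SSZ, SZ))), add(add(SZ, SZ), add(SZ, Z)))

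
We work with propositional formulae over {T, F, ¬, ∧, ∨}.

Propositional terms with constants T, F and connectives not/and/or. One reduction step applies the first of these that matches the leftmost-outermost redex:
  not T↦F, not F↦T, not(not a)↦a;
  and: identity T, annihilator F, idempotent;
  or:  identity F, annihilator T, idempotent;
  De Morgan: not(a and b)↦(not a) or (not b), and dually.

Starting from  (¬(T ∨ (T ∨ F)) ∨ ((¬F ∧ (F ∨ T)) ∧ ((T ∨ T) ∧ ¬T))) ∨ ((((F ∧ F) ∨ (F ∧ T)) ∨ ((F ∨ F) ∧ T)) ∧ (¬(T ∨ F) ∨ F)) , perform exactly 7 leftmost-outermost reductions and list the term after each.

  start: (¬(T ∨ (T ∨ F)) ∨ ((¬F ∧ (F ∨ T)) ∧ ((T ∨ T) ∧ ¬T))) ∨ ((((F ∧ F) ∨ (F ∧ T)) ∨ ((F ∨ F) ∧ T)) ∧ (¬(T ∨ F) ∨ F))
  step 1: ((¬T ∧ ¬(T ∨ F)) ∨ ((¬F ∧ (F ∨ T)) ∧ ((T ∨ T) ∧ ¬T))) ∨ ((((F ∧ F) ∨ (F ∧ T)) ∨ ((F ∨ F) ∧ T)) ∧ (¬(T ∨ F) ∨ F))
  step 2: ((F ∧ ¬(T ∨ F)) ∨ ((¬F ∧ (F ∨ T)) ∧ ((T ∨ T) ∧ ¬T))) ∨ ((((F ∧ F) ∨ (F ∧ T)) ∨ ((F ∨ F) ∧ T)) ∧ (¬(T ∨ F) ∨ F))
  step 3: (F ∨ ((¬F ∧ (F ∨ T)) ∧ ((T ∨ T) ∧ ¬T))) ∨ ((((F ∧ F) ∨ (F ∧ T)) ∨ ((F ∨ F) ∧ T)) ∧ (¬(T ∨ F) ∨ F))
  step 4: ((¬F ∧ (F ∨ T)) ∧ ((T ∨ T) ∧ ¬T)) ∨ ((((F ∧ F) ∨ (F ∧ T)) ∨ ((F ∨ F) ∧ T)) ∧ (¬(T ∨ F) ∨ F))
  step 5: ((T ∧ (F ∨ T)) ∧ ((T ∨ T) ∧ ¬T)) ∨ ((((F ∧ F) ∨ (F ∧ T)) ∨ ((F ∨ F) ∧ T)) ∧ (¬(T ∨ F) ∨ F))
  step 6: ((F ∨ T) ∧ ((T ∨ T) ∧ ¬T)) ∨ ((((F ∧ F) ∨ (F ∧ T)) ∨ ((F ∨ F) ∧ T)) ∧ (¬(T ∨ F) ∨ F))
  step 7: (T ∧ ((T ∨ T) ∧ ¬T)) ∨ ((((F ∧ F) ∨ (F ∧ T)) ∨ ((F ∨ F) ∧ T)) ∧ (¬(T ∨ F) ∨ F))

Answer: after 7 steps: (T ∧ ((T ∨ T) ∧ ¬T)) ∨ ((((F ∧ F) ∨ (F ∧ T)) ∨ ((F ∨ F) ∧ T)) ∧ (¬(T ∨ F) ∨ F))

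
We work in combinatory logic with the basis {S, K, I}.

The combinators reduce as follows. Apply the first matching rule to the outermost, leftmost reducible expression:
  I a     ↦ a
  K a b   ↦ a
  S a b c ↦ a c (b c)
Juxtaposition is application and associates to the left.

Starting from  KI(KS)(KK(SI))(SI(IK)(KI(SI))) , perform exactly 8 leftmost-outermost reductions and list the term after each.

Answer: after 8 steps: K(K(KI(SI)))

Reduction:
  start: KI(KS)(KK(SI))(SI(IK)(KI(SI)))
  →1  I(KK(SI))(SI(IK)(KI(SI)))
  →2  KK(SI)(SI(IK)(KI(SI)))
  →3  K(SI(IK)(KI(SI)))
  →4  K(I(KI(SI))(IK(KI(SI))))
  →5  K(KI(SI)(IK(KI(SI))))
  →6  K(I(IK(KI(SI))))
  →7  K(IK(KI(SI)))
  →8  K(K(KI(SI)))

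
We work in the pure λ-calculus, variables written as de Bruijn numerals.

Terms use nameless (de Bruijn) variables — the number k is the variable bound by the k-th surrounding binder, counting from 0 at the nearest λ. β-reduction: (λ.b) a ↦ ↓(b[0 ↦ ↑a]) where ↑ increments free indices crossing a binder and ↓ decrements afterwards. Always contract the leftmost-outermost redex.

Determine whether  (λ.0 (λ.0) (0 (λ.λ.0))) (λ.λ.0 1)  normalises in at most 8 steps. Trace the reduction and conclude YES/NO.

  start: (λ.0 (λ.0) (0 (λ.λ.0))) (λ.λ.0 1)
  step 1: (λ.λ.0 1) (λ.0) ((λ.λ.0 1) (λ.λ.0))
  step 2: (λ.0 (λ.0)) ((λ.λ.0 1) (λ.λ.0))
  step 3: (λ.λ.0 1) (λ.λ.0) (λ.0)
  step 4: (λ.0 (λ.λ.0)) (λ.0)
  step 5: (λ.0) (λ.λ.0)
  step 6: λ.λ.0

Answer: YES — reaches normal form λ.λ.0 in 6 ≤ 8 steps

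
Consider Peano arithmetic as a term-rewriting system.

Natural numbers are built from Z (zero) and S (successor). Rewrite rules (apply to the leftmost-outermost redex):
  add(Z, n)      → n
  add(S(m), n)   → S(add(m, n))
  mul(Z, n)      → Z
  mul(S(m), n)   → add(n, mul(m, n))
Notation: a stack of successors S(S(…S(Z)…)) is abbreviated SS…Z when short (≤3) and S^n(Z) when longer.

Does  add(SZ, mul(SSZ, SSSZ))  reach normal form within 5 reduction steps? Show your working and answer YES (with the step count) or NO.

Answer: NO — after 5 steps the term is S(S(S(add(SZ, mul(SZ, SSSZ))))), not yet normal

Reduction:
  start: add(SZ, mul(SSZ, SSSZ))
  step 1: S(add(Z, mul(SSZ, SSSZ)))
  step 2: S(mul(SSZ, SSSZ))
  step 3: S(add(SSSZ, mul(SZ, SSSZ)))
  step 4: S(S(add(SSZ, mul(SZ, SSSZ))))
  step 5: S(S(S(add(SZ, mul(SZ, SSSZ)))))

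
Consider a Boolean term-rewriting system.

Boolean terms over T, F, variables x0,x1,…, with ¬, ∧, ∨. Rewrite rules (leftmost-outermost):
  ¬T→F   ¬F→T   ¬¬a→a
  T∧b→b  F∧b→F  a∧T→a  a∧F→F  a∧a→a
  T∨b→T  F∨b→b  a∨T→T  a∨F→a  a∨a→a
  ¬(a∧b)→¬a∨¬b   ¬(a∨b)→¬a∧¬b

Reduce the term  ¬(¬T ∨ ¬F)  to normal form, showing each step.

Answer: normal form = F  (in 4 steps)

Derivation:
  start: ¬(¬T ∨ ¬F)
  →1  ¬¬T ∧ ¬¬F
  →2  T ∧ ¬¬F
  →3  ¬¬F
  →4  F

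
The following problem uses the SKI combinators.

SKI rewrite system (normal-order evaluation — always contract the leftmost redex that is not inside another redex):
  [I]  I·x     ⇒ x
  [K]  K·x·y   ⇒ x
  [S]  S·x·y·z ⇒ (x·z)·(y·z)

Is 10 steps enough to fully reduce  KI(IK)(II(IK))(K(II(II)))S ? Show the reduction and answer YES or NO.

Answer: YES — reaches normal form KI in 9 ≤ 10 steps

Derivation:
  start: KI(IK)(II(IK))(K(II(II)))S
  [1] I(II(IK))(K(II(II)))S
  [2] II(IK)(K(II(II)))S
  [3] I(IK)(K(II(II)))S
  [4] IK(K(II(II)))S
  [5] K(K(II(II)))S
  [6] K(II(II))
  [7] K(I(II))
  [8] K(II)
  [9] KI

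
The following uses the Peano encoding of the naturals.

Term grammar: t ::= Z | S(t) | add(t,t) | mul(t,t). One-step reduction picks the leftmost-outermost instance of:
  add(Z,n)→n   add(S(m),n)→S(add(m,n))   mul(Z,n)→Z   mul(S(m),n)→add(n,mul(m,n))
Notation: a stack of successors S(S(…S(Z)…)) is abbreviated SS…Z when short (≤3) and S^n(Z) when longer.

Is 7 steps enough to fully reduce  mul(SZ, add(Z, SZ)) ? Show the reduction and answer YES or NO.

  start: mul(SZ, add(Z, SZ))
  [1] add(add(Z, SZ), mul(Z, add(Z, SZ)))
  [2] add(SZ, mul(Z, add(Z, SZ)))
  [3] S(add(Z, mul(Z, add(Z, SZ))))
  [4] S(mul(Z, add(Z, SZ)))
  [5] SZ

Answer: YES — reaches normal form SZ in 5 ≤ 7 steps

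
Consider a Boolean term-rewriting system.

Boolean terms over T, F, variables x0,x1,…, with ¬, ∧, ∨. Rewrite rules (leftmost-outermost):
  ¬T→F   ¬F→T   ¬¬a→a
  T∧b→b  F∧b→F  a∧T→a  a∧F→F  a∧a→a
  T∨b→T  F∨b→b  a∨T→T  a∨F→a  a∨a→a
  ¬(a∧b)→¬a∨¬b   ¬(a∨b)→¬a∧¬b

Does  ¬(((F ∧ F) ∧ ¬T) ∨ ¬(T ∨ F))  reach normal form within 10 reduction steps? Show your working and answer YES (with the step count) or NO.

Answer: YES — reaches normal form T in 9 ≤ 10 steps

Derivation:
  start: ¬(((F ∧ F) ∧ ¬T) ∨ ¬(T ∨ F))
  [1] ¬((F ∧ F) ∧ ¬T) ∧ ¬¬(T ∨ F)
  [2] (¬(F ∧ F) ∨ ¬¬T) ∧ ¬¬(T ∨ F)
  [3] ((¬F ∨ ¬F) ∨ ¬¬T) ∧ ¬¬(T ∨ F)
  [4] (¬F ∨ ¬¬T) ∧ ¬¬(T ∨ F)
  [5] (T ∨ ¬¬T) ∧ ¬¬(T ∨ F)
  [6] T ∧ ¬¬(T ∨ F)
  [7] ¬¬(T ∨ F)
  [8] T ∨ F
  [9] T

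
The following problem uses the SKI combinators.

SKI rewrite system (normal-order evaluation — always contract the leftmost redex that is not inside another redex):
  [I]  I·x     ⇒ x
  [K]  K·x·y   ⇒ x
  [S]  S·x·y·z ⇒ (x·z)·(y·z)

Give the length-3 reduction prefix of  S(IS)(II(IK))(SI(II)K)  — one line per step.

  start: S(IS)(II(IK))(SI(II)K)
  step 1: IS(SI(II)K)(II(IK)(SI(II)K))
  step 2: S(SI(II)K)(II(IK)(SI(II)K))
  step 3: S(IK(IIK))(II(IK)(SI(II)K))

Answer: after 3 steps: S(IK(IIK))(II(IK)(SI(II)K))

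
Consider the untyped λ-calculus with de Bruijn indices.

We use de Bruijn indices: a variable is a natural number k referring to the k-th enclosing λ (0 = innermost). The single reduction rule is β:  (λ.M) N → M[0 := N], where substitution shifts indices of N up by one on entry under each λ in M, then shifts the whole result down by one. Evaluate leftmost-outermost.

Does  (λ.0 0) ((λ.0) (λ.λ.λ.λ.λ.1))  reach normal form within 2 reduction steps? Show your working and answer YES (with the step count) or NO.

Answer: NO — after 2 steps the term is (λ.λ.λ.λ.λ.1) ((λ.0) (λ.λ.λ.λ.λ.1)), not yet normal

Derivation:
  start: (λ.0 0) ((λ.0) (λ.λ.λ.λ.λ.1))
  [1] (λ.0) (λ.λ.λ.λ.λ.1) ((λ.0) (λ.λ.λ.λ.λ.1))
  [2] (λ.λ.λ.λ.λ.1) ((λ.0) (λ.λ.λ.λ.λ.1))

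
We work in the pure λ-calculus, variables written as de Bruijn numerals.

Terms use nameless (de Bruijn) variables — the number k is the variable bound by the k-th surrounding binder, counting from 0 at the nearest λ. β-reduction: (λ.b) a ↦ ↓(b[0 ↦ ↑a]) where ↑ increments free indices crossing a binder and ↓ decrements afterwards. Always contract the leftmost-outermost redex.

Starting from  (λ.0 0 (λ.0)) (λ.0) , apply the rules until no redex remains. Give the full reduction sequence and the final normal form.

  start: (λ.0 0 (λ.0)) (λ.0)
  [1] (λ.0) (λ.0) (λ.0)
  [2] (λ.0) (λ.0)
  [3] λ.0

Answer: normal form = λ.0  (in 3 steps)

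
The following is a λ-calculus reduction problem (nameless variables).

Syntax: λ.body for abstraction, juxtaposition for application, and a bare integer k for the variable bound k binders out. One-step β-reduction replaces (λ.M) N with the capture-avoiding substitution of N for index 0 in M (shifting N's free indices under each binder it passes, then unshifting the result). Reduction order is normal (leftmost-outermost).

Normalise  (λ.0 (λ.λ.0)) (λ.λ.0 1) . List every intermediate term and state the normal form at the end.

Answer: normal form = λ.0 (λ.λ.0)  (in 2 steps)

Reduction:
  start: (λ.0 (λ.λ.0)) (λ.λ.0 1)
  [1] (λ.λ.0 1) (λ.λ.0)
  [2] λ.0 (λ.λ.0)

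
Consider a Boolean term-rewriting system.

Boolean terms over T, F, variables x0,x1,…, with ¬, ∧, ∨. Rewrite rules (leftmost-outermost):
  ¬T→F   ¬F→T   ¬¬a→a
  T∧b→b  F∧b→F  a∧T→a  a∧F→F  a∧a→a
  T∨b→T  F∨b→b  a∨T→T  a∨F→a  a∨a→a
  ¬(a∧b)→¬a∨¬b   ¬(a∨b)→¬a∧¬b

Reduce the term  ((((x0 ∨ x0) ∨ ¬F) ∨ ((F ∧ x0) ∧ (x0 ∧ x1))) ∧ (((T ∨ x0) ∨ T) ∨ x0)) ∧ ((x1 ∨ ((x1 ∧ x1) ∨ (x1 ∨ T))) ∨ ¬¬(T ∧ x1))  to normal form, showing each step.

Answer: normal form = T  (in 13 steps)

Derivation:
  start: ((((x0 ∨ x0) ∨ ¬F) ∨ ((F ∧ x0) ∧ (x0 ∧ x1))) ∧ (((T ∨ x0) ∨ T) ∨ x0)) ∧ ((x1 ∨ ((x1 ∧ x1) ∨ (x1 ∨ T))) ∨ ¬¬(T ∧ x1))
  [1] (((x0 ∨ ¬F) ∨ ((F ∧ x0) ∧ (x0 ∧ x1))) ∧ (((T ∨ x0) ∨ T) ∨ x0)) ∧ ((x1 ∨ ((x1 ∧ x1) ∨ (x1 ∨ T))) ∨ ¬¬(T ∧ x1))
  [2] (((x0 ∨ T) ∨ ((F ∧ x0) ∧ (x0 ∧ x1))) ∧ (((T ∨ x0) ∨ T) ∨ x0)) ∧ ((x1 ∨ ((x1 ∧ x1) ∨ (x1 ∨ T))) ∨ ¬¬(T ∧ x1))
  [3] ((T ∨ ((F ∧ x0) ∧ (x0 ∧ x1))) ∧ (((T ∨ x0) ∨ T) ∨ x0)) ∧ ((x1 ∨ ((x1 ∧ x1) ∨ (x1 ∨ T))) ∨ ¬¬(T ∧ x1))
  [4] (T ∧ (((T ∨ x0) ∨ T) ∨ x0)) ∧ ((x1 ∨ ((x1 ∧ x1) ∨ (x1 ∨ T))) ∨ ¬¬(T ∧ x1))
  [5] (((T ∨ x0) ∨ T) ∨ x0) ∧ ((x1 ∨ ((x1 ∧ x1) ∨ (x1 ∨ T))) ∨ ¬¬(T ∧ x1))
  [6] (T ∨ x0) ∧ ((x1 ∨ ((x1 ∧ x1) ∨ (x1 ∨ T))) ∨ ¬¬(T ∧ x1))
  [7] T ∧ ((x1 ∨ ((x1 ∧ x1) ∨ (x1 ∨ T))) ∨ ¬¬(T ∧ x1))
  [8] (x1 ∨ ((x1 ∧ x1) ∨ (x1 ∨ T))) ∨ ¬¬(T ∧ x1)
  [9] (x1 ∨ (x1 ∨ (x1 ∨ T))) ∨ ¬¬(T ∧ x1)
  [10] (x1 ∨ (x1 ∨ T)) ∨ ¬¬(T ∧ x1)
  [11] (x1 ∨ T) ∨ ¬¬(T ∧ x1)
  [12] T ∨ ¬¬(T ∧ x1)
  [13] T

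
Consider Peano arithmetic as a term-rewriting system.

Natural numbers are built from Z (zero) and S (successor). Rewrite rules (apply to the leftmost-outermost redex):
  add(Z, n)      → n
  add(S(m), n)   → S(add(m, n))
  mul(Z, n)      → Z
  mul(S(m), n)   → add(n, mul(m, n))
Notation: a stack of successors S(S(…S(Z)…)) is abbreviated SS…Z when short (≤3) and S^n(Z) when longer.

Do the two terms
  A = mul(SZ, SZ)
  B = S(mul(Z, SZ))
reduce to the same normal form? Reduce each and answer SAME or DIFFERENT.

Term A:
  start: mul(SZ, SZ)
  →1  add(SZ, mul(Z, SZ))
  →2  S(add(Z, mul(Z, SZ)))
  →3  S(mul(Z, SZ))
  →4  SZ

Term B:
  start: S(mul(Z, SZ))
  →1  SZ

Answer: SAME — A ⇓ SZ, B ⇓ SZ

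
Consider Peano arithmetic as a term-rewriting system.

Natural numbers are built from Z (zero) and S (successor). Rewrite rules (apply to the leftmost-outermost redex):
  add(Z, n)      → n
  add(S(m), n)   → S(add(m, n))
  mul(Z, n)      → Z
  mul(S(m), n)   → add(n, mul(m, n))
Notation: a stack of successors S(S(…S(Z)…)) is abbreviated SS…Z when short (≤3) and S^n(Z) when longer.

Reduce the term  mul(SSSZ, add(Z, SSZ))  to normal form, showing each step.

Answer: normal form = S^6(Z)  (in 16 steps)

Derivation:
  start: mul(SSSZ, add(Z, SSZ))
  →1  add(add(Z, SSZ), mul(SSZ, add(Z, SSZ)))
  →2  add(SSZ, mul(SSZ, add(Z, SSZ)))
  →3  S(add(SZ, mul(SSZ, add(Z, SSZ))))
  →4  S(S(add(Z, mul(SSZ, add(Z, SSZ)))))
  →5  S(S(mul(SSZ, add(Z, SSZ))))
  →6  S(S(add(add(Z, SSZ), mul(SZ, add(Z, SSZ)))))
  →7  S(S(add(SSZ, mul(SZ, add(Z, SSZ)))))
  →8  S(S(S(add(SZ, mul(SZ, add(Z, SSZ))))))
  →9  S(S(S(S(add(Z, mul(SZ, add(Z, SSZ)))))))
  →10  S(S(S(S(mul(SZ, add(Z, SSZ))))))
  →11  S(S(S(S(add(add(Z, SSZ), mul(Z, add(Z, SSZ)))))))
  →12  S(S(S(S(add(SSZ, mul(Z, add(Z, SSZ)))))))
  →13  S(S(S(S(S(add(SZ, mul(Z, add(Z, SSZ))))))))
  →14  S(S(S(S(S(S(add(Z, mul(Z, add(Z, SSZ)))))))))
  →15  S(S(S(S(S(S(mul(Z, add(Z, SSZ))))))))
  →16  S^6(Z)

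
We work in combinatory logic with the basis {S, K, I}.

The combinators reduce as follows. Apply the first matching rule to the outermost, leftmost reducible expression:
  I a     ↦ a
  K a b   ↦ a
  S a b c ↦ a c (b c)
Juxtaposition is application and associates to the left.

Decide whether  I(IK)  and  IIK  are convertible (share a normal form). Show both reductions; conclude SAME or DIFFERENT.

Answer: SAME — A ⇓ K, B ⇓ K

Reduction:
Term A:
  start: I(IK)
  [1] IK
  [2] K

Term B:
  start: IIK
  [1] IK
  [2] K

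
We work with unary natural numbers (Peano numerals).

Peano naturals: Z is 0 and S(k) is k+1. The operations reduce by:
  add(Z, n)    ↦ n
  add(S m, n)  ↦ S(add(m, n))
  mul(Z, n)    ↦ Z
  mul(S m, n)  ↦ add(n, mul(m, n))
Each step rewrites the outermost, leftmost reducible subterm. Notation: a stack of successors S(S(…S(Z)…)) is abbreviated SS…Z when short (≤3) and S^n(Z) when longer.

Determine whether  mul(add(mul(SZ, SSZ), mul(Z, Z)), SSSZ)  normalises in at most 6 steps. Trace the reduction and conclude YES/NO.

Answer: NO — after 6 steps the term is S(S(add(SZ, mul(add(add(SZ, mul(Z, SSZ)), mul(Z, Z)), SSSZ)))), not yet normal

Reduction:
  start: mul(add(mul(SZ, SSZ), mul(Z, Z)), SSSZ)
  →1  mul(add(add(SSZ, mul(Z, SSZ)), mul(Z, Z)), SSSZ)
  →2  mul(add(S(add(SZ, mul(Z, SSZ))), mul(Z, Z)), SSSZ)
  →3  mul(S(add(add(SZ, mul(Z, SSZ)), mul(Z, Z))), SSSZ)
  →4  add(SSSZ, mul(add(add(SZ, mul(Z, SSZ)), mul(Z, Z)), SSSZ))
  →5  S(add(SSZ, mul(add(add(SZ, mul(Z, SSZ)), mul(Z, Z)), SSSZ)))
  →6  S(S(add(SZ, mul(add(add(SZ, mul(Z, SSZ)), mul(Z, Z)), SSSZ))))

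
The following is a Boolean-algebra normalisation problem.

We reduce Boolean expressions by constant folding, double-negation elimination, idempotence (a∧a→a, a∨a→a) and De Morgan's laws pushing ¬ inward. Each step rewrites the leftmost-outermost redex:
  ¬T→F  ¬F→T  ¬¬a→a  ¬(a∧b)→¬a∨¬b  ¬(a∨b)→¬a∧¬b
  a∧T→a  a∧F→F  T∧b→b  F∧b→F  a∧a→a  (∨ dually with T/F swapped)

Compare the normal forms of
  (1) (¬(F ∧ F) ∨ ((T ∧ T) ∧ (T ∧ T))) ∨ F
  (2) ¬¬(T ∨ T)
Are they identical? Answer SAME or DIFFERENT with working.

Term A:
  start: (¬(F ∧ F) ∨ ((T ∧ T) ∧ (T ∧ T))) ∨ F
  →1  ¬(F ∧ F) ∨ ((T ∧ T) ∧ (T ∧ T))
  →2  (¬F ∨ ¬F) ∨ ((T ∧ T) ∧ (T ∧ T))
  →3  ¬F ∨ ((T ∧ T) ∧ (T ∧ T))
  →4  T ∨ ((T ∧ T) ∧ (T ∧ T))
  →5  T

Term B:
  start: ¬¬(T ∨ T)
  →1  T ∨ T
  →2  T

Answer: SAME — A ⇓ T, B ⇓ T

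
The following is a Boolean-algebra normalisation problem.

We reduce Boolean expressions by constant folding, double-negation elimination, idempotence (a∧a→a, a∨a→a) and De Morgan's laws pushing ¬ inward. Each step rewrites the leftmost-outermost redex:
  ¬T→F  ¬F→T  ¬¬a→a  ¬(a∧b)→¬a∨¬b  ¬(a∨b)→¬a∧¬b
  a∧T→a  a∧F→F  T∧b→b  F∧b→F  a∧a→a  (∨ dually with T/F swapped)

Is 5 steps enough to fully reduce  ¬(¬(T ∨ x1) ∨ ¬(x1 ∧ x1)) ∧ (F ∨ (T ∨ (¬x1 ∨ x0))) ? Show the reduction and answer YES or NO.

Answer: NO — after 5 steps the term is (x1 ∧ x1) ∧ (F ∨ (T ∨ (¬x1 ∨ x0))), not yet normal

Derivation:
  start: ¬(¬(T ∨ x1) ∨ ¬(x1 ∧ x1)) ∧ (F ∨ (T ∨ (¬x1 ∨ x0)))
  [1] (¬¬(T ∨ x1) ∧ ¬¬(x1 ∧ x1)) ∧ (F ∨ (T ∨ (¬x1 ∨ x0)))
  [2] ((T ∨ x1) ∧ ¬¬(x1 ∧ x1)) ∧ (F ∨ (T ∨ (¬x1 ∨ x0)))
  [3] (T ∧ ¬¬(x1 ∧ x1)) ∧ (F ∨ (T ∨ (¬x1 ∨ x0)))
  [4] ¬¬(x1 ∧ x1) ∧ (F ∨ (T ∨ (¬x1 ∨ x0)))
  [5] (x1 ∧ x1) ∧ (F ∨ (T ∨ (¬x1 ∨ x0)))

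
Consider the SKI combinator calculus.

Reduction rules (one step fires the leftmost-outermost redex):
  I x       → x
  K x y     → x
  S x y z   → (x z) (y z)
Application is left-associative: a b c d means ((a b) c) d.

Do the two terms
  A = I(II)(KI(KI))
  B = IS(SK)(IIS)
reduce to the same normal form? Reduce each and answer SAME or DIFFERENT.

Answer: DIFFERENT — A ⇓ I, B ⇓ S(SK)S

Reduction:
Term A:
  start: I(II)(KI(KI))
  [1] II(KI(KI))
  [2] I(KI(KI))
  [3] KI(KI)
  [4] I

Term B:
  start: IS(SK)(IIS)
  [1] S(SK)(IIS)
  [2] S(SK)(IS)
  [3] S(SK)S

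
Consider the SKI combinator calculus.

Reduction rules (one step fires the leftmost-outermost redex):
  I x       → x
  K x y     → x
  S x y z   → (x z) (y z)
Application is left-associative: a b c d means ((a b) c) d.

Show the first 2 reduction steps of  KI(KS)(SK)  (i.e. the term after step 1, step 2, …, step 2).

Answer: after 2 steps: SK

Working:
  start: KI(KS)(SK)
  [1] I(SK)
  [2] SK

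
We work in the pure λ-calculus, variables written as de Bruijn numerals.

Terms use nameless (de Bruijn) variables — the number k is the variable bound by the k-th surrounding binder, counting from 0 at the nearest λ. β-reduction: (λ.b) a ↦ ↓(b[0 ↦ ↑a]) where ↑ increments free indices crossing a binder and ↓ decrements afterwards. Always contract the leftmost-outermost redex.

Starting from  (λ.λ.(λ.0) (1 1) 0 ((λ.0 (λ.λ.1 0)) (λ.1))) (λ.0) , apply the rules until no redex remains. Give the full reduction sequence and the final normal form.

Answer: normal form = λ.0 0  (in 6 steps)

Reduction:
  start: (λ.λ.(λ.0) (1 1) 0 ((λ.0 (λ.λ.1 0)) (λ.1))) (λ.0)
  [1] λ.(λ.0) ((λ.0) (λ.0)) 0 ((λ.0 (λ.λ.1 0)) (λ.1))
  [2] λ.(λ.0) (λ.0) 0 ((λ.0 (λ.λ.1 0)) (λ.1))
  [3] λ.(λ.0) 0 ((λ.0 (λ.λ.1 0)) (λ.1))
  [4] λ.0 ((λ.0 (λ.λ.1 0)) (λ.1))
  [5] λ.0 ((λ.1) (λ.λ.1 0))
  [6] λ.0 0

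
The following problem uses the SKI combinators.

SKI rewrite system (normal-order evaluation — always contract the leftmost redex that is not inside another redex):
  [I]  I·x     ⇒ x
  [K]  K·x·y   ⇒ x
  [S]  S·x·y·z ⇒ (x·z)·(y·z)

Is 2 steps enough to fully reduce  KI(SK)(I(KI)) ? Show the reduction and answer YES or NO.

  start: KI(SK)(I(KI))
  →1  I(I(KI))
  →2  I(KI)

Answer: NO — after 2 steps the term is I(KI), not yet normal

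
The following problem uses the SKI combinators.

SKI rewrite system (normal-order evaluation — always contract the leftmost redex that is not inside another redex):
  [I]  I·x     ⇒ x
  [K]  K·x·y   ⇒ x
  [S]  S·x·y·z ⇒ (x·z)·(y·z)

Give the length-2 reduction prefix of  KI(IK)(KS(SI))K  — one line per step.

  start: KI(IK)(KS(SI))K
  →1  I(KS(SI))K
  →2  KS(SI)K

Answer: after 2 steps: KS(SI)K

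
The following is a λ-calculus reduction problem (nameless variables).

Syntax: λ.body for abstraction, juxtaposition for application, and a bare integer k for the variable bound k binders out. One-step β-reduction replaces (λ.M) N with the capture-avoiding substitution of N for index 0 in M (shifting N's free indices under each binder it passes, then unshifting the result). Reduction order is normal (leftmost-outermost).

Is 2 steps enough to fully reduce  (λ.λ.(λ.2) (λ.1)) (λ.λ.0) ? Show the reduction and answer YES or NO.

  start: (λ.λ.(λ.2) (λ.1)) (λ.λ.0)
  step 1: λ.(λ.λ.λ.0) (λ.1)
  step 2: λ.λ.λ.0

Answer: YES — reaches normal form λ.λ.λ.0 in 2 ≤ 2 steps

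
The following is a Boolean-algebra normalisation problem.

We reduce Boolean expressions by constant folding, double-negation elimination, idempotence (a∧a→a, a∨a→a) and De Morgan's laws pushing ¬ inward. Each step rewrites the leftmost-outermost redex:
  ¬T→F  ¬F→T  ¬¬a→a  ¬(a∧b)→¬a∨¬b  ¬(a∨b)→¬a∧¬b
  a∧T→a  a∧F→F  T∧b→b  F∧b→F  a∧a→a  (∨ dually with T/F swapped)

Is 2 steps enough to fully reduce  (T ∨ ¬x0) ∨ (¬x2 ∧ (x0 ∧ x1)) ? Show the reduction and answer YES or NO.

  start: (T ∨ ¬x0) ∨ (¬x2 ∧ (x0 ∧ x1))
  [1] T ∨ (¬x2 ∧ (x0 ∧ x1))
  [2] T

Answer: YES — reaches normal form T in 2 ≤ 2 steps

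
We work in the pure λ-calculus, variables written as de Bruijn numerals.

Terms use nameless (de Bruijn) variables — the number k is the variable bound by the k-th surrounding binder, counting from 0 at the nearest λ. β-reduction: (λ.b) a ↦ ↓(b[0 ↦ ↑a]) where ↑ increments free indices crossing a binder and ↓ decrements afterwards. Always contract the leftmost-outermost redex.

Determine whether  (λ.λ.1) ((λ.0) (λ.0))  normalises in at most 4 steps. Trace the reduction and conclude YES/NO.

Answer: YES — reaches normal form λ.λ.0 in 2 ≤ 4 steps

Reduction:
  start: (λ.λ.1) ((λ.0) (λ.0))
  [1] λ.(λ.0) (λ.0)
  [2] λ.λ.0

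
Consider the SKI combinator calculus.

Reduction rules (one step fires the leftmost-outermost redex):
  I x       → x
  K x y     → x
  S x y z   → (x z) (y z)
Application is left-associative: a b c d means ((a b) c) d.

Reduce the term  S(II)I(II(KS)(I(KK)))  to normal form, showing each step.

Answer: normal form = SS  (in 10 steps)

Working:
  start: S(II)I(II(KS)(I(KK)))
  [1] II(II(KS)(I(KK)))(I(II(KS)(I(KK))))
  [2] I(II(KS)(I(KK)))(I(II(KS)(I(KK))))
  [3] II(KS)(I(KK))(I(II(KS)(I(KK))))
  [4] I(KS)(I(KK))(I(II(KS)(I(KK))))
  [5] KS(I(KK))(I(II(KS)(I(KK))))
  [6] S(I(II(KS)(I(KK))))
  [7] S(II(KS)(I(KK)))
  [8] S(I(KS)(I(KK)))
  [9] S(KS(I(KK)))
  [10] SS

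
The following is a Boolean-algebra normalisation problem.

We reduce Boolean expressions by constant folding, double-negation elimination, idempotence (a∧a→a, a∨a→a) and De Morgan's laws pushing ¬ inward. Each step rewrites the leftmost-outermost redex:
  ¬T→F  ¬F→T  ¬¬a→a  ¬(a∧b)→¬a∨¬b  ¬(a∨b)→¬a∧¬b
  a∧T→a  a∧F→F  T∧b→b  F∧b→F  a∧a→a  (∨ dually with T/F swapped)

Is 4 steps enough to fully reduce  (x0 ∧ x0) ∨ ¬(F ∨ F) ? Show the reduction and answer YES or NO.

Answer: NO — after 4 steps the term is x0 ∨ T, not yet normal

Reduction:
  start: (x0 ∧ x0) ∨ ¬(F ∨ F)
  [1] x0 ∨ ¬(F ∨ F)
  [2] x0 ∨ (¬F ∧ ¬F)
  [3] x0 ∨ ¬F
  [4] x0 ∨ T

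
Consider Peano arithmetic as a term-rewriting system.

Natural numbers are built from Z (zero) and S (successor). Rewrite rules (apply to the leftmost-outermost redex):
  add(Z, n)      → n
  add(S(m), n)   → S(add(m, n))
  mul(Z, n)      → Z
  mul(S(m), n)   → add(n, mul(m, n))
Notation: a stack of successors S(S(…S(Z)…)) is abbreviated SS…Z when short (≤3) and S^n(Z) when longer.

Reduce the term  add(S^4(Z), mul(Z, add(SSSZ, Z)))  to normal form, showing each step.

Answer: normal form = S^4(Z)  (in 6 steps)

Working:
  start: add(S^4(Z), mul(Z, add(SSSZ, Z)))
  step 1: S(add(SSSZ, mul(Z, add(SSSZ, Z))))
  step 2: S(S(add(SSZ, mul(Z, add(SSSZ, Z)))))
  step 3: S(S(S(add(SZ, mul(Z, add(SSSZ, Z))))))
  step 4: S(S(S(S(add(Z, mul(Z, add(SSSZ, Z)))))))
  step 5: S(S(S(S(mul(Z, add(SSSZ, Z))))))
  step 6: S^4(Z)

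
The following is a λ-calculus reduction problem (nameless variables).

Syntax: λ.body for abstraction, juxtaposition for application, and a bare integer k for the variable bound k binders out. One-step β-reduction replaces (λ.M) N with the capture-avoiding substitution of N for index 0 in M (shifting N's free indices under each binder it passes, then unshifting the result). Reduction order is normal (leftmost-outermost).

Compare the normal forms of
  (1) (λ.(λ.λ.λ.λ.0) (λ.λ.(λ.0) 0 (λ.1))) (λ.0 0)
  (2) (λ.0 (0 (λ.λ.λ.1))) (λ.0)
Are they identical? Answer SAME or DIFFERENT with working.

Answer: DIFFERENT — A ⇓ λ.λ.λ.0, B ⇓ λ.λ.λ.1

Working:
Term A:
  start: (λ.(λ.λ.λ.λ.0) (λ.λ.(λ.0) 0 (λ.1))) (λ.0 0)
  [1] (λ.λ.λ.λ.0) (λ.λ.(λ.0) 0 (λ.1))
  [2] λ.λ.λ.0

Term B:
  start: (λ.0 (0 (λ.λ.λ.1))) (λ.0)
  [1] (λ.0) ((λ.0) (λ.λ.λ.1))
  [2] (λ.0) (λ.λ.λ.1)
  [3] λ.λ.λ.1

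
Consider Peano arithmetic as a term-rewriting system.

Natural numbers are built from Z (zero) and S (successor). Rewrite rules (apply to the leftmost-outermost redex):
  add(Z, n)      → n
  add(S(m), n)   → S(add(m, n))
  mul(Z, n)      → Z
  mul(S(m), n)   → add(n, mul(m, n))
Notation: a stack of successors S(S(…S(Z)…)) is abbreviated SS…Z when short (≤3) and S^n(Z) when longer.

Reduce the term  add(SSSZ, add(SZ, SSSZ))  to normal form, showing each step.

  start: add(SSSZ, add(SZ, SSSZ))
  →1  S(add(SSZ, add(SZ, SSSZ)))
  →2  S(S(add(SZ, add(SZ, SSSZ))))
  →3  S(S(S(add(Z, add(SZ, SSSZ)))))
  →4  S(S(S(add(SZ, SSSZ))))
  →5  S(S(S(S(add(Z, SSSZ)))))
  →6  S^7(Z)

Answer: normal form = S^7(Z)  (in 6 steps)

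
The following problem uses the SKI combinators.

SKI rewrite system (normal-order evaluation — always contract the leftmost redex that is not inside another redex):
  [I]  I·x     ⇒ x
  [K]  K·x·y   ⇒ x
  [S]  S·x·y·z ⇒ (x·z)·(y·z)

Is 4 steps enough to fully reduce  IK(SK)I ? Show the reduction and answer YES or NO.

Answer: YES — reaches normal form SK in 2 ≤ 4 steps

Working:
  start: IK(SK)I
  step 1: K(SK)I
  step 2: SK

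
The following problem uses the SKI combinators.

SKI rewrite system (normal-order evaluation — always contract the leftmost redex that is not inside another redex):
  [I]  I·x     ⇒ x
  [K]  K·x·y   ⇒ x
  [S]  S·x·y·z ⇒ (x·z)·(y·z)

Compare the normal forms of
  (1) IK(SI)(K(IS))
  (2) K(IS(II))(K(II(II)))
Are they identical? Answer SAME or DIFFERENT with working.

Term A:
  start: IK(SI)(K(IS))
  step 1: K(SI)(K(IS))
  step 2: SI

Term B:
  start: K(IS(II))(K(II(II)))
  step 1: IS(II)
  step 2: S(II)
  step 3: SI

Answer: SAME — A ⇓ SI, B ⇓ SI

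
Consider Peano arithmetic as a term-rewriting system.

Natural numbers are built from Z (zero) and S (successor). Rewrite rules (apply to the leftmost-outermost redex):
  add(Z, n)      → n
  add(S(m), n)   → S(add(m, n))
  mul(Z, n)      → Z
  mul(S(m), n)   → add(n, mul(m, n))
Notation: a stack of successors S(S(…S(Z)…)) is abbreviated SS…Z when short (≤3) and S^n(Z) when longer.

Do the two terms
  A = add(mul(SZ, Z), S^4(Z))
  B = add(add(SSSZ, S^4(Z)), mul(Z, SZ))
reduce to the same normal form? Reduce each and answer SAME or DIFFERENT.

Answer: DIFFERENT — A ⇓ S^4(Z), B ⇓ S^7(Z)

Derivation:
Term A:
  start: add(mul(SZ, Z), S^4(Z))
  step 1: add(add(Z, mul(Z, Z)), S^4(Z))
  step 2: add(mul(Z, Z), S^4(Z))
  step 3: add(Z, S^4(Z))
  step 4: S^4(Z)

Term B:
  start: add(add(SSSZ, S^4(Z)), mul(Z, SZ))
  step 1: add(S(add(SSZ, S^4(Z))), mul(Z, SZ))
  step 2: S(add(add(SSZ, S^4(Z)), mul(Z, SZ)))
  step 3: S(add(S(add(SZ, S^4(Z))), mul(Z, SZ)))
  step 4: S(S(add(add(SZ, S^4(Z)), mul(Z, SZ))))
  step 5: S(S(add(S(add(Z, S^4(Z))), mul(Z, SZ))))
  step 6: S(S(S(add(add(Z, S^4(Z)), mul(Z, SZ)))))
  step 7: S(S(S(add(S^4(Z), mul(Z, SZ)))))
  step 8: S(S(S(S(add(SSSZ, mul(Z, SZ))))))
  step 9: S(S(S(S(S(add(SSZ, mul(Z, SZ)))))))
  step 10: S(S(S(S(S(S(add(SZ, mul(Z, SZ))))))))
  step 11: S(S(S(S(S(S(S(add(Z, mul(Z, SZ)))))))))
  step 12: S(S(S(S(S(S(S(mul(Z, SZ))))))))
  step 13: S^7(Z)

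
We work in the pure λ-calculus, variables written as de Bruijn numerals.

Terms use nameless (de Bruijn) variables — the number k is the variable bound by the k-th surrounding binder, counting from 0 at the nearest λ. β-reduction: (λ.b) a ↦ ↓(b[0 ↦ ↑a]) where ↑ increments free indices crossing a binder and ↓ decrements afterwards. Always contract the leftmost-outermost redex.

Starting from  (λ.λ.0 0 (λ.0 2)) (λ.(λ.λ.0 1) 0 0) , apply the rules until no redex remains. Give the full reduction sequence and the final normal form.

  start: (λ.λ.0 0 (λ.0 2)) (λ.(λ.λ.0 1) 0 0)
  →1  λ.0 0 (λ.0 (λ.(λ.λ.0 1) 0 0))
  →2  λ.0 0 (λ.0 (λ.(λ.0 1) 0))
  →3  λ.0 0 (λ.0 (λ.0 0))

Answer: normal form = λ.0 0 (λ.0 (λ.0 0))  (in 3 steps)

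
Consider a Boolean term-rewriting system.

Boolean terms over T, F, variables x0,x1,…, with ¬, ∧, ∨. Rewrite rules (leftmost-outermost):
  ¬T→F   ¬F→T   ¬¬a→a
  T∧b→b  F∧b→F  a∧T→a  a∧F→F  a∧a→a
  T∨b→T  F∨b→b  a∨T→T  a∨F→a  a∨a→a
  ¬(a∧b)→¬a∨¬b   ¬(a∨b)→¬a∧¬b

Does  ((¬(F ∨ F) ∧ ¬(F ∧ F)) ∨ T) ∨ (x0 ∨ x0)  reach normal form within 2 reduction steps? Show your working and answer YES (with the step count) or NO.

Answer: YES — reaches normal form T in 2 ≤ 2 steps

Reduction:
  start: ((¬(F ∨ F) ∧ ¬(F ∧ F)) ∨ T) ∨ (x0 ∨ x0)
  →1  T ∨ (x0 ∨ x0)
  →2  T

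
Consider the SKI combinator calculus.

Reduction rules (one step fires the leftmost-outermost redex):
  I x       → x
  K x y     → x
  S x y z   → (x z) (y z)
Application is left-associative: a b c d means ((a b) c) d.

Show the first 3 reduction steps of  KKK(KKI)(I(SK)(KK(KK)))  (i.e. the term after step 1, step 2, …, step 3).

  start: KKK(KKI)(I(SK)(KK(KK)))
  →1  K(KKI)(I(SK)(KK(KK)))
  →2  KKI
  →3  K

Answer: after 3 steps: K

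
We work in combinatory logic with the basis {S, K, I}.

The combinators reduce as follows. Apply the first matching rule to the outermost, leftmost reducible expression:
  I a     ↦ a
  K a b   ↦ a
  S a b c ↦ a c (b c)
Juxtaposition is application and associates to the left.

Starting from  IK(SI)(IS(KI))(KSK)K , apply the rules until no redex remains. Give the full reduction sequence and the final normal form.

Answer: normal form = K(SK)  (in 5 steps)

Working:
  start: IK(SI)(IS(KI))(KSK)K
  step 1: K(SI)(IS(KI))(KSK)K
  step 2: SI(KSK)K
  step 3: IK(KSKK)
  step 4: K(KSKK)
  step 5: K(SK)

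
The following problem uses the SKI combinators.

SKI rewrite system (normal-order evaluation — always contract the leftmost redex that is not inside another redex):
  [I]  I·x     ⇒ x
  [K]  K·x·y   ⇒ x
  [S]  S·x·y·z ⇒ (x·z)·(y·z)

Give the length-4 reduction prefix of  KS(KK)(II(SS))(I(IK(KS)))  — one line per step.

Answer: after 4 steps: S(SS)(IK(KS))

Reduction:
  start: KS(KK)(II(SS))(I(IK(KS)))
  [1] S(II(SS))(I(IK(KS)))
  [2] S(I(SS))(I(IK(KS)))
  [3] S(SS)(I(IK(KS)))
  [4] S(SS)(IK(KS))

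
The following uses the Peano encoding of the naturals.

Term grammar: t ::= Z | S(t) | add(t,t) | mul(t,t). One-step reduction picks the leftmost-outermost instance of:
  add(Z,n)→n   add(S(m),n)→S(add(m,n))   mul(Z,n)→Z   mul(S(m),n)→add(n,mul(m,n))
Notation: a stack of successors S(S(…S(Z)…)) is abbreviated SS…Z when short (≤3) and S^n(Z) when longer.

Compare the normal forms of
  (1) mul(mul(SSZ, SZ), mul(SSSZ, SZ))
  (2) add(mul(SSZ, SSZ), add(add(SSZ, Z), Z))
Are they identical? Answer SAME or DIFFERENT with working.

Answer: SAME — A ⇓ S^6(Z), B ⇓ S^6(Z)

Derivation:
Term A:
  start: mul(mul(SSZ, SZ), mul(SSSZ, SZ))
  [1] mul(add(SZ, mul(SZ, SZ)), mul(SSSZ, SZ))
  [2] mul(S(add(Z, mul(SZ, SZ))), mul(SSSZ, SZ))
  [3] add(mul(SSSZ, SZ), mul(add(Z, mul(SZ, SZ)), mul(SSSZ, SZ)))
  [4] add(add(SZ, mul(SSZ, SZ)), mul(add(Z, mul(SZ, SZ)), mul(SSSZ, SZ)))
  [5] add(S(add(Z, mul(SSZ, SZ))), mul(add(Z, mul(SZ, SZ)), mul(SSSZ, SZ)))
  [6] S(add(add(Z, mul(SSZ, SZ)), mul(add(Z, mul(SZ, SZ)), mul(SSSZ, SZ))))
  [7] S(add(mul(SSZ, SZ), mul(add(Z, mul(SZ, SZ)), mul(SSSZ, SZ))))
  [8] S(add(add(SZ, mul(SZ, SZ)), mul(add(Z, mul(SZ, SZ)), mul(SSSZ, SZ))))
  [9] S(add(S(add(Z, mul(SZ, SZ))), mul(add(Z, mul(SZ, SZ)), mul(SSSZ, SZ))))
  [10] S(S(add(add(Z, mul(SZ, SZ)), mul(add(Z, mul(SZ, SZ)), mul(SSSZ, SZ)))))
  [11] S(S(add(mul(SZ, SZ), mul(add(Z, mul(SZ, SZ)), mul(SSSZ, SZ)))))
  [12] S(S(add(add(SZ, mul(Z, SZ)), mul(add(Z, mul(SZ, SZ)), mul(SSSZ, SZ)))))
  [13] S(S(add(S(add(Z, mul(Z, SZ))), mul(add(Z, mul(SZ, SZ)), mul(SSSZ, SZ)))))
  [14] S(S(S(add(add(Z, mul(Z, SZ)), mul(add(Z, mul(SZ, SZ)), mul(SSSZ, SZ))))))
  [15] S(S(S(add(mul(Z, SZ), mul(add(Z, mul(SZ, SZ)), mul(SSSZ, SZ))))))
  [16] S(S(S(add(Z, mul(add(Z, mul(SZ, SZ)), mul(SSSZ, SZ))))))
  [17] S(S(S(mul(add(Z, mul(SZ, SZ)), mul(SSSZ, SZ)))))
  [18] S(S(S(mul(mul(SZ, SZ), mul(SSSZ, SZ)))))
  [19] S(S(S(mul(add(SZ, mul(Z, SZ)), mul(SSSZ, SZ)))))
  [20] S(S(S(mul(S(add(Z, mul(Z, SZ))), mul(SSSZ, SZ)))))
  [21] S(S(S(add(mul(SSSZ, SZ), mul(add(Z, mul(Z, SZ)), mul(SSSZ, SZ))))))
  [22] S(S(S(add(add(SZ, mul(SSZ, SZ)), mul(add(Z, mul(Z, SZ)), mul(SSSZ, SZ))))))
  [23] S(S(S(add(S(add(Z, mul(SSZ, SZ))), mul(add(Z, mul(Z, SZ)), mul(SSSZ, SZ))))))
  [24] S(S(S(S(add(add(Z, mul(SSZ, SZ)), mul(add(Z, mul(Z, SZ)), mul(SSSZ, SZ)))))))
  [25] S(S(S(S(add(mul(SSZ, SZ), mul(add(Z, mul(Z, SZ)), mul(SSSZ, SZ)))))))
  [26] S(S(S(S(add(add(SZ, mul(SZ, SZ)), mul(add(Z, mul(Z, SZ)), mul(SSSZ, SZ)))))))
  [27] S(S(S(S(add(S(add(Z, mul(SZ, SZ))), mul(add(Z, mul(Z, SZ)), mul(SSSZ, SZ)))))))
  [28] S(S(S(S(S(add(add(Z, mul(SZ, SZ)), mul(add(Z, mul(Z, SZ)), mul(SSSZ, SZ))))))))
  [29] S(S(S(S(S(add(mul(SZ, SZ), mul(add(Z, mul(Z, SZ)), mul(SSSZ, SZ))))))))
  [30] S(S(S(S(S(add(add(SZ, mul(Z, SZ)), mul(add(Z, mul(Z, SZ)), mul(SSSZ, SZ))))))))
  [31] S(S(S(S(S(add(S(add(Z, mul(Z, SZ))), mul(add(Z, mul(Z, SZ)), mul(SSSZ, SZ))))))))
  [32] S(S(S(S(S(S(add(add(Z, mul(Z, SZ)), mul(add(Z, mul(Z, SZ)), mul(SSSZ, SZ)))))))))
  [33] S(S(S(S(S(S(add(mul(Z, SZ), mul(add(Z, mul(Z, SZ)), mul(SSSZ, SZ)))))))))
  [34] S(S(S(S(S(S(add(Z, mul(add(Z, mul(Z, SZ)), mul(SSSZ, SZ)))))))))
  [35] S(S(S(S(S(S(mul(add(Z, mul(Z, SZ)), mul(SSSZ, SZ))))))))
  [36] S(S(S(S(S(S(mul(mul(Z, SZ), mul(SSSZ, SZ))))))))
  [37] S(S(S(S(S(S(mul(Z, mul(SSSZ, SZ))))))))
  [38] S^6(Z)

Term B:
  start: add(mul(SSZ, SSZ), add(add(SSZ, Z), Z))
  [1] add(add(SSZ, mul(SZ, SSZ)), add(add(SSZ, Z), Z))
  [2] add(S(add(SZ, mul(SZ, SSZ))), add(add(SSZ, Z), Z))
  [3] S(add(add(SZ, mul(SZ, SSZ)), add(add(SSZ, Z), Z)))
  [4] S(add(S(add(Z, mul(SZ, SSZ))), add(add(SSZ, Z), Z)))
  [5] S(S(add(add(Z, mul(SZ, SSZ)), add(add(SSZ, Z), Z))))
  [6] S(S(add(mul(SZ, SSZ), add(add(SSZ, Z), Z))))
  [7] S(S(add(add(SSZ, mul(Z, SSZ)), add(add(SSZ, Z), Z))))
  [8] S(S(add(S(add(SZ, mul(Z, SSZ))), add(add(SSZ, Z), Z))))
  [9] S(S(S(add(add(SZ, mul(Z, SSZ)), add(add(SSZ, Z), Z)))))
  [10] S(S(S(add(S(add(Z, mul(Z, SSZ))), add(add(SSZ, Z), Z)))))
  [11] S(S(S(S(add(add(Z, mul(Z, SSZ)), add(add(SSZ, Z), Z))))))
  [12] S(S(S(S(add(mul(Z, SSZ), add(add(SSZ, Z), Z))))))
  [13] S(S(S(S(add(Z, add(add(SSZ, Z), Z))))))
  [14] S(S(S(S(add(add(SSZ, Z), Z)))))
  [15] S(S(S(S(add(S(add(SZ, Z)), Z)))))
  [16] S(S(S(S(S(add(add(SZ, Z), Z))))))
  [17] S(S(S(S(S(add(S(add(Z, Z)), Z))))))
  [18] S(S(S(S(S(S(add(add(Z, Z), Z)))))))
  [19] S(S(S(S(S(S(add(Z, Z)))))))
  [20] S^6(Z)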